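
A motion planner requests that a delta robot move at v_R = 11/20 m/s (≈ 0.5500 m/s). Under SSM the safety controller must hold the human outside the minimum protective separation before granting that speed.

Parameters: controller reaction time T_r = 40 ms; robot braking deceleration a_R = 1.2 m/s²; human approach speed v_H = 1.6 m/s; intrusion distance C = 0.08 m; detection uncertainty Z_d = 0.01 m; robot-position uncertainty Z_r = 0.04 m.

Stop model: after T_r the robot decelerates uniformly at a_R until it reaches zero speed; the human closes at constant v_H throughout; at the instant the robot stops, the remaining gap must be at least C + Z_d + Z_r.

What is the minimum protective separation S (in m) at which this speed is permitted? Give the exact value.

S_min = 8603/8000 m = 1.0754 m

braking lasts T_s = (11/20)/(6/5) = 0.4583 s
robot in T_r: 0.5500·0.0400 = 0.0220 m
robot under decel: 0.5500²/(2·1.2000) = 0.1260 m
human over T_r+T_s: 1.6000·(0.0400+0.4583) = 0.7973 m
residual clearance needed = 0.0800+0.0100+0.0400 = 0.1300 m
S_min ≈ 0.0220+0.1260+0.7973+0.1300  ⇒  S_min = 8603/8000 m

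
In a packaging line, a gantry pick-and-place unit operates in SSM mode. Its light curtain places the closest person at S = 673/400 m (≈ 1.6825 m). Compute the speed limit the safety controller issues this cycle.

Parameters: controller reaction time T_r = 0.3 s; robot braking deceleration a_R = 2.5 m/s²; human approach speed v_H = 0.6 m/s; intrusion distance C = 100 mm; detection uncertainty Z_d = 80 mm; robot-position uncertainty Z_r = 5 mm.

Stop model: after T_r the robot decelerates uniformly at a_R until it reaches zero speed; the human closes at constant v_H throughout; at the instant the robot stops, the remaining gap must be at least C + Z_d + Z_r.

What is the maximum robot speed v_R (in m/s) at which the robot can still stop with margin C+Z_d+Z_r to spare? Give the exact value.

v_R_max = 31/20 m/s = 1.5500 m/s

at the boundary: (1/5)·v² + (27/50)·v + (-527/400) = 0
  disc = (27/50)² − 4·(1/5)·(-527/400) = 841/625 ; √disc = 29/25
  v_R = (−(27/50) + 29/25) / (2·(1/5)) = 31/20 m/s
check:
stop time T_s = (31/20)/(5/2) = 0.6200 s
reaction-phase robot travel = 1.5500·0.3000 = 0.4650 m
robot under decel: 1.5500²/(2·2.5000) = 0.4805 m
human closes 0.6000·0.9200 = 0.5520 m
margins: 0.1000+0.0800+0.0050 = 0.1850 m
sum ≈ 0.4650+0.4805+0.5520+0.1850 ≈ 1.6825 m = S ✓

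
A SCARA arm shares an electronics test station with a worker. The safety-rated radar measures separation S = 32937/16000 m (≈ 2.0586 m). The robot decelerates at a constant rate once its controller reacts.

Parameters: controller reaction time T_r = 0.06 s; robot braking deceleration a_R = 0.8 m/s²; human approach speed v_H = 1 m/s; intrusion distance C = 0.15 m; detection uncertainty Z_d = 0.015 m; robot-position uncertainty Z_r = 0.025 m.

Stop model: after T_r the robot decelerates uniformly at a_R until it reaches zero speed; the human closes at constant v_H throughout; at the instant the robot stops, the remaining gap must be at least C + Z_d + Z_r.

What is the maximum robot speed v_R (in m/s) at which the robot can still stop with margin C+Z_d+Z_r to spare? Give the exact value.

v_R_max = 19/20 m/s = 0.9500 m/s

quadratic (5/8)·v² + (131/100)·v + (-28937/16000) = 0
  disc = (131/100)² − 4·(5/8)·(-28937/16000) = 998001/160000 ; √disc = 999/400
  v_R = (−(131/100) + 999/400) / (2·(5/8)) = 19/20 m/s
check:
braking lasts T_s = (19/20)/(4/5) = 1.1875 s
robot in T_r: 0.9500·0.0600 = 0.0570 m
robot under decel: 0.9500²/(2·0.8000) = 0.5641 m
person approaches 1.0000·(0.0600+1.1875) = 1.2475 m
residual clearance needed = 0.1500+0.0150+0.0250 = 0.1900 m
sum ≈ 0.0570+0.5641+1.2475+0.1900 ≈ 2.0586 m = S ✓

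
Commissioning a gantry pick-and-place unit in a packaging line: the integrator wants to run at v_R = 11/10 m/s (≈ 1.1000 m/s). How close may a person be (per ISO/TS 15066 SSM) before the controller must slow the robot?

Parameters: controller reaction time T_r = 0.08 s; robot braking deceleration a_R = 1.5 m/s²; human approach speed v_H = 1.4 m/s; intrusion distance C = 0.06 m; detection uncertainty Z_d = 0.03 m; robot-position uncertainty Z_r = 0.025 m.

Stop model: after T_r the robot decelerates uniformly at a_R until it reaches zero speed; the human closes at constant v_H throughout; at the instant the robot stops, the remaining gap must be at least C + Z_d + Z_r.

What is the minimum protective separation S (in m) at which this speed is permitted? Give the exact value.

S_min = 349/200 m = 1.7450 m

braking lasts T_s = (11/10)/(3/2) = 0.7333 s
reaction-phase robot travel = 1.1000·0.0800 = 0.0880 m
braking distance = 1.1000²/(2·1.5000) = 0.4033 m
human closes 1.4000·0.8133 = 1.1387 m
residual clearance needed = 0.0600+0.0300+0.0250 = 0.1150 m
S_min ≈ 0.0880+0.4033+1.1387+0.1150  ⇒  S_min = 349/200 m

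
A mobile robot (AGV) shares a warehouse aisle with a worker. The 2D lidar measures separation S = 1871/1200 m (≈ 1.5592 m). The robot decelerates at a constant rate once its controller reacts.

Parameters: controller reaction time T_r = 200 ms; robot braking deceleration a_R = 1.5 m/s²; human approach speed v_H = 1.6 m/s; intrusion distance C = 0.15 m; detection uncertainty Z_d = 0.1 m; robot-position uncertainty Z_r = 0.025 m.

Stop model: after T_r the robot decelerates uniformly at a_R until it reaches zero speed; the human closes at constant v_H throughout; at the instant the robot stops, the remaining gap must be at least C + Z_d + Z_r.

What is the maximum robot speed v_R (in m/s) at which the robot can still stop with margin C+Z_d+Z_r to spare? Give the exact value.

v_R_max = 13/20 m/s = 0.6500 m/s

at the boundary: (1/3)·v² + (19/15)·v + (-1157/1200) = 0
  disc = (19/15)² − 4·(1/3)·(-1157/1200) = 289/100 ; √disc = 17/10
  v_R = (−(19/15) + 17/10) / (2·(1/3)) = 13/20 m/s
check:
T_s = v_R/a_R = (13/20)/(3/2) = 0.4333 s
robot in T_r: 0.6500·0.2000 = 0.1300 m
robot under decel: 0.6500²/(2·1.5000) = 0.1408 m
human over T_r+T_s: 1.6000·(0.2000+0.4333) = 1.0133 m
residual clearance needed = 0.1500+0.1000+0.0250 = 0.2750 m
sum ≈ 0.1300+0.1408+1.0133+0.2750 ≈ 1.5592 m = S ✓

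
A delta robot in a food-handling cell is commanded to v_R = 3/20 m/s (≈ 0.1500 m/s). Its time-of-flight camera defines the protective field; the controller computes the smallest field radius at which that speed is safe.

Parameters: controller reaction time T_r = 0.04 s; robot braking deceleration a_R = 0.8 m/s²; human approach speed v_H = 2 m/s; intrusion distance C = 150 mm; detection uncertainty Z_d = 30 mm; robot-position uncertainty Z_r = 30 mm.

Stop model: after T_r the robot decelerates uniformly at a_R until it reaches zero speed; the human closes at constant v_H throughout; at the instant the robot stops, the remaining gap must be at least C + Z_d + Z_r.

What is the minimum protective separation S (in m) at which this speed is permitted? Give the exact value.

S_min = 10961/16000 m = 0.6851 m

stop time T_s = (3/20)/(4/5) = 0.1875 s
reaction-phase robot travel = 0.1500·0.0400 = 0.0060 m
robot covers 0.1500·0.1875 − ½·0.8000·0.1875² = 0.0141 m while stopping
person approaches 2.0000·(0.0400+0.1875) = 0.4550 m
residual clearance needed = 0.1500+0.0300+0.0300 = 0.2100 m
S_min ≈ 0.0060+0.0141+0.4550+0.2100  ⇒  S_min = 10961/16000 m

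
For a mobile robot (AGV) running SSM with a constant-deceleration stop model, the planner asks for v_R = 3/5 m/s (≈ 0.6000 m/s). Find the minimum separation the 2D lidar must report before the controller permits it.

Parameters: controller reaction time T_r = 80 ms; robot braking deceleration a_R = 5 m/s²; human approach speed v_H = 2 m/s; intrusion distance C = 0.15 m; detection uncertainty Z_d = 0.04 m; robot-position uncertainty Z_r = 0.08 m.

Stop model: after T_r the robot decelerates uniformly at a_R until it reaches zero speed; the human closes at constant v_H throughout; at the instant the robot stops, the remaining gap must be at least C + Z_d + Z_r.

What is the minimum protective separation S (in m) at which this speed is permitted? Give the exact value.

stop time T_s = (3/5)/5 = 0.1200 s
robot in T_r: 0.6000·0.0800 = 0.0480 m
robot covers 0.6000·0.1200 − ½·5.0000·0.1200² = 0.0360 m while stopping
human over T_r+T_s: 2.0000·(0.0800+0.1200) = 0.4000 m
residual clearance needed = 0.1500+0.0400+0.0800 = 0.2700 m
S_min ≈ 0.0480+0.0360+0.4000+0.2700  ⇒  S_min = 377/500 m

S_min = 377/500 m = 0.7540 m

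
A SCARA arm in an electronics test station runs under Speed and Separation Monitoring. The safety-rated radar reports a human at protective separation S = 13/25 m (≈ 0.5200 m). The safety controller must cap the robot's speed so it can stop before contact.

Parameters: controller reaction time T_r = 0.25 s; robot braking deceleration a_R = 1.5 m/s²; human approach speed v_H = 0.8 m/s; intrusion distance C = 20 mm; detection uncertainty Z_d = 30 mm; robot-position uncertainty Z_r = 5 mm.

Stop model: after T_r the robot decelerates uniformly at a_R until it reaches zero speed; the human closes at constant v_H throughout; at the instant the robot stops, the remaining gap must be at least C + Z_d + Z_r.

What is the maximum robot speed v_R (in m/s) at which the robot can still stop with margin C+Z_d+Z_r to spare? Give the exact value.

v_R_max = 3/10 m/s = 0.3000 m/s

quadratic (1/3)·v² + (47/60)·v + (-53/200) = 0
  disc = (47/60)² − 4·(1/3)·(-53/200) = 3481/3600 ; √disc = 59/60
  v_R = (−(47/60) + 59/60) / (2·(1/3)) = 3/10 m/s
check:
braking lasts T_s = (3/10)/(3/2) = 0.2000 s
robot in T_r: 0.3000·0.2500 = 0.0750 m
braking distance = 0.3000²/(2·1.5000) = 0.0300 m
human over T_r+T_s: 0.8000·(0.2500+0.2000) = 0.3600 m
residual clearance needed = 0.0200+0.0300+0.0050 = 0.0550 m
sum ≈ 0.0750+0.0300+0.3600+0.0550 ≈ 0.5200 m = S ✓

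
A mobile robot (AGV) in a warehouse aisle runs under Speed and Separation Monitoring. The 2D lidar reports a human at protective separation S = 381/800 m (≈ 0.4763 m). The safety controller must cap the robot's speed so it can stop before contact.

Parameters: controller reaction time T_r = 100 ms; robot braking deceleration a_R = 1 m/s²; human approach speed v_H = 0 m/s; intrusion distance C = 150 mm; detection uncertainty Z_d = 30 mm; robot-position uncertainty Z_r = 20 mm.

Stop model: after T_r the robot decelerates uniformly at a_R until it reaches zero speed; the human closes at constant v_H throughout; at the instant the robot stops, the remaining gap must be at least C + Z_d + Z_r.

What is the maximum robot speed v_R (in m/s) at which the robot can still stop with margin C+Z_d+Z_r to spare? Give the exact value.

v_R_max = 13/20 m/s = 0.6500 m/s

collect terms ⇒ (1/2)·v_R² + (1/10)·v_R + (-221/800) = 0
  disc = (1/10)² − 4·(1/2)·(-221/800) = 9/16 ; √disc = 3/4
  v_R = (−(1/10) + 3/4) / (2·(1/2)) = 13/20 m/s
check:
stop time T_s = (13/20)/1 = 0.6500 s
reaction-phase robot travel = 0.6500·0.1000 = 0.0650 m
robot covers 0.6500·0.6500 − ½·1.0000·0.6500² = 0.2112 m while stopping
human closes 0.0000·0.7500 = 0.0000 m
residual clearance needed = 0.1500+0.0300+0.0200 = 0.2000 m
sum ≈ 0.0650+0.2112+0.0000+0.2000 ≈ 0.4763 m = S ✓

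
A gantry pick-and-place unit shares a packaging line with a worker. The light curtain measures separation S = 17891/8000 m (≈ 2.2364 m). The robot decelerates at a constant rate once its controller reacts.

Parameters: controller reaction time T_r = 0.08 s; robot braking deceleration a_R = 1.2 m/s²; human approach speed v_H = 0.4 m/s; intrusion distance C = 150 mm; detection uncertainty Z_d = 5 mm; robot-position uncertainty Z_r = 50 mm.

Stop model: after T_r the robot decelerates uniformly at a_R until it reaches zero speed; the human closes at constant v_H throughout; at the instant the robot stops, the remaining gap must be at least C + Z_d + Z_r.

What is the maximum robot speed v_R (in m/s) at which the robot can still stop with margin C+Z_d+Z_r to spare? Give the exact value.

v_R_max = 7/4 m/s = 1.7500 m/s

at the boundary: (5/12)·v² + (31/75)·v + (-3199/1600) = 0
  disc = (31/75)² − 4·(5/12)·(-3199/1600) = 1261129/360000 ; √disc = 1123/600
  v_R = (−(31/75) + 1123/600) / (2·(5/12)) = 7/4 m/s
check:
braking lasts T_s = (7/4)/(6/5) = 1.4583 s
robot covers v_R·T_r = 1.7500·0.0800 = 0.1400 m before braking
braking distance = 1.7500²/(2·1.2000) = 1.2760 m
human closes 0.4000·1.5383 = 0.6153 m
margins: 0.1500+0.0050+0.0500 = 0.2050 m
sum ≈ 0.1400+1.2760+0.6153+0.2050 ≈ 2.2364 m = S ✓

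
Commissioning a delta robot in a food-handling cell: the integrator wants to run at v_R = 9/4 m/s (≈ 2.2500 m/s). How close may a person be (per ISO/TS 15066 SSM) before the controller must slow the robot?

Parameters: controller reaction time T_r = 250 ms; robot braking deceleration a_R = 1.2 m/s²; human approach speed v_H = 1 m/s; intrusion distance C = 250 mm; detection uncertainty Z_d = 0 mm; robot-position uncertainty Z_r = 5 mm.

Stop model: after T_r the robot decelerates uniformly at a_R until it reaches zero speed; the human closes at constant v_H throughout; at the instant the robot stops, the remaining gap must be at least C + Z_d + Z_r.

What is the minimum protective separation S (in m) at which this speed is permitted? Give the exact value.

S_min = 8083/1600 m = 5.0519 m

T_s = v_R/a_R = (9/4)/(6/5) = 1.8750 s
robot covers v_R·T_r = 2.2500·0.2500 = 0.5625 m before braking
braking distance = 2.2500²/(2·1.2000) = 2.1094 m
human closes 1.0000·2.1250 = 2.1250 m
C+Z_d+Z_r = 0.2500+0.0000+0.0050 = 0.2550 m
S_min ≈ 0.5625+2.1094+2.1250+0.2550  ⇒  S_min = 8083/1600 m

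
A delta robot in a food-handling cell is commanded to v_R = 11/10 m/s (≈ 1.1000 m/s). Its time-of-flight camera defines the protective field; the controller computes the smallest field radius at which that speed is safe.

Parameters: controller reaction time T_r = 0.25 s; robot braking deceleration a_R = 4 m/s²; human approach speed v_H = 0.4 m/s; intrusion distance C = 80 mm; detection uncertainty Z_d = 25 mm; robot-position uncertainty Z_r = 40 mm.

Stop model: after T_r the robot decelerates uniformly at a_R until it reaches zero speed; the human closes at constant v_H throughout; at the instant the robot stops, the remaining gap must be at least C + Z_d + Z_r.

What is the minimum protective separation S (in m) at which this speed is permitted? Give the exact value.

braking lasts T_s = (11/10)/4 = 0.2750 s
reaction-phase robot travel = 1.1000·0.2500 = 0.2750 m
robot covers 1.1000·0.2750 − ½·4.0000·0.2750² = 0.1512 m while stopping
human over T_r+T_s: 0.4000·(0.2500+0.2750) = 0.2100 m
margins: 0.0800+0.0250+0.0400 = 0.1450 m
S_min ≈ 0.2750+0.1512+0.2100+0.1450  ⇒  S_min = 25/32 m

S_min = 25/32 m = 0.7812 m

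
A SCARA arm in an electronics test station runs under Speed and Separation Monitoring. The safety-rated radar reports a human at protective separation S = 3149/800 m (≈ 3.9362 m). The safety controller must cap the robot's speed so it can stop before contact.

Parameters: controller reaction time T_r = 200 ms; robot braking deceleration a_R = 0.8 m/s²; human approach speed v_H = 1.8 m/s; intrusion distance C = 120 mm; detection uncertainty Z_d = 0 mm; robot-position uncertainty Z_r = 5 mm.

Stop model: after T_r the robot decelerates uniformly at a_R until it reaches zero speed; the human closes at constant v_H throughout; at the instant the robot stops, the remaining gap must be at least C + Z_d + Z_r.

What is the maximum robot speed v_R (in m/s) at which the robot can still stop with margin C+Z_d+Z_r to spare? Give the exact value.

v_R_max = 11/10 m/s = 1.1000 m/s

quadratic (5/8)·v² + (49/20)·v + (-2761/800) = 0
  disc = (49/20)² − 4·(5/8)·(-2761/800) = 23409/1600 ; √disc = 153/40
  v_R = (−(49/20) + 153/40) / (2·(5/8)) = 11/10 m/s
check:
braking lasts T_s = (11/10)/(4/5) = 1.3750 s
reaction-phase robot travel = 1.1000·0.2000 = 0.2200 m
robot covers 1.1000·1.3750 − ½·0.8000·1.3750² = 0.7562 m while stopping
human closes 1.8000·1.5750 = 2.8350 m
residual clearance needed = 0.1200+0.0000+0.0050 = 0.1250 m
sum ≈ 0.2200+0.7562+2.8350+0.1250 ≈ 3.9362 m = S ✓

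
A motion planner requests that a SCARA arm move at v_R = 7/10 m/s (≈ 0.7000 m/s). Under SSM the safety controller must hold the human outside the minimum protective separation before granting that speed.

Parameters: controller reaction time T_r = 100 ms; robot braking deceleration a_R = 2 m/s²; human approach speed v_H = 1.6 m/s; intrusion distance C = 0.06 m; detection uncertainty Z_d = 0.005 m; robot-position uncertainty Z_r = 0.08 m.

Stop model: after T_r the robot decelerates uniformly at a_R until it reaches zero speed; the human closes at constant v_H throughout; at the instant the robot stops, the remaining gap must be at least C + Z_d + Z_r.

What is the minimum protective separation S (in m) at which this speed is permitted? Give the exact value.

S_min = 423/400 m = 1.0575 m

braking lasts T_s = (7/10)/2 = 0.3500 s
robot covers v_R·T_r = 0.7000·0.1000 = 0.0700 m before braking
robot under decel: 0.7000²/(2·2.0000) = 0.1225 m
human over T_r+T_s: 1.6000·(0.1000+0.3500) = 0.7200 m
margins: 0.0600+0.0050+0.0800 = 0.1450 m
S_min ≈ 0.0700+0.1225+0.7200+0.1450  ⇒  S_min = 423/400 m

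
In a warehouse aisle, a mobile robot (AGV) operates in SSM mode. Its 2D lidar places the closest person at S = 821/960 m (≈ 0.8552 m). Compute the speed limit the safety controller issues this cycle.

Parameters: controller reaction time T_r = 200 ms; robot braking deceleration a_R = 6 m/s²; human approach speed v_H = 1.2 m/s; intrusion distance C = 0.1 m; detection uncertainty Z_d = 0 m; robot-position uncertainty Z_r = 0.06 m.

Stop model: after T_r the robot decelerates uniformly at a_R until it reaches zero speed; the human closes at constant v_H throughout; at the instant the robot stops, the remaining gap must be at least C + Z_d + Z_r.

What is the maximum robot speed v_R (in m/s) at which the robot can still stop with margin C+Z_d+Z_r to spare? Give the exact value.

collect terms ⇒ (1/12)·v_R² + (2/5)·v_R + (-437/960) = 0
  disc = (2/5)² − 4·(1/12)·(-437/960) = 4489/14400 ; √disc = 67/120
  v_R = (−(2/5) + 67/120) / (2·(1/12)) = 19/20 m/s
check:
T_s = v_R/a_R = (19/20)/6 = 0.1583 s
reaction-phase robot travel = 0.9500·0.2000 = 0.1900 m
robot under decel: 0.9500²/(2·6.0000) = 0.0752 m
person approaches 1.2000·(0.2000+0.1583) = 0.4300 m
residual clearance needed = 0.1000+0.0000+0.0600 = 0.1600 m
sum ≈ 0.1900+0.0752+0.4300+0.1600 ≈ 0.8552 m = S ✓

v_R_max = 19/20 m/s = 0.9500 m/s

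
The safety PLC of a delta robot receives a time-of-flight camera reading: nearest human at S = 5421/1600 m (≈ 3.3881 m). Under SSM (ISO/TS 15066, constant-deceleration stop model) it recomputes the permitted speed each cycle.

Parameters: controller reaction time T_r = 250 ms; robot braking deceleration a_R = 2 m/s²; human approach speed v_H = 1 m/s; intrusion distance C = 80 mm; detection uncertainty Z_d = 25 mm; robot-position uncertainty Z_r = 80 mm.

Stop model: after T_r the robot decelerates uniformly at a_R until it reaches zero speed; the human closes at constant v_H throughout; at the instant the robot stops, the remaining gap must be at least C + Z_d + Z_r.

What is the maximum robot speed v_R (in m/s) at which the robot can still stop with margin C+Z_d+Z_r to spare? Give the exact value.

quadratic (1/4)·v² + (3/4)·v + (-189/64) = 0
  disc = (3/4)² − 4·(1/4)·(-189/64) = 225/64 ; √disc = 15/8
  v_R = (−(3/4) + 15/8) / (2·(1/4)) = 9/4 m/s
check:
stop time T_s = (9/4)/2 = 1.1250 s
robot in T_r: 2.2500·0.2500 = 0.5625 m
robot under decel: 2.2500²/(2·2.0000) = 1.2656 m
human over T_r+T_s: 1.0000·(0.2500+1.1250) = 1.3750 m
C+Z_d+Z_r = 0.0800+0.0250+0.0800 = 0.1850 m
sum ≈ 0.5625+1.2656+1.3750+0.1850 ≈ 3.3881 m = S ✓

v_R_max = 9/4 m/s = 2.2500 m/s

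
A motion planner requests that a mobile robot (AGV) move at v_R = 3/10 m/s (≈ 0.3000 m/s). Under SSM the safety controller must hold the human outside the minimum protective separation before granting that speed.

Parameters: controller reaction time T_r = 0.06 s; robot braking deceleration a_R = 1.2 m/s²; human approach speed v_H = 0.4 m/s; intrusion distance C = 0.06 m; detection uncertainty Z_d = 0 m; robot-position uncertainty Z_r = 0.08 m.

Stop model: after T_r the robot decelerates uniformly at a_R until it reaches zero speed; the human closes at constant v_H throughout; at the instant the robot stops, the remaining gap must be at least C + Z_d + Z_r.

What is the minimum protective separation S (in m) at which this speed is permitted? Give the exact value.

S_min = 639/2000 m = 0.3195 m

stop time T_s = (3/10)/(6/5) = 0.2500 s
robot covers v_R·T_r = 0.3000·0.0600 = 0.0180 m before braking
robot covers 0.3000·0.2500 − ½·1.2000·0.2500² = 0.0375 m while stopping
human closes 0.4000·0.3100 = 0.1240 m
C+Z_d+Z_r = 0.0600+0.0000+0.0800 = 0.1400 m
S_min ≈ 0.0180+0.0375+0.1240+0.1400  ⇒  S_min = 639/2000 m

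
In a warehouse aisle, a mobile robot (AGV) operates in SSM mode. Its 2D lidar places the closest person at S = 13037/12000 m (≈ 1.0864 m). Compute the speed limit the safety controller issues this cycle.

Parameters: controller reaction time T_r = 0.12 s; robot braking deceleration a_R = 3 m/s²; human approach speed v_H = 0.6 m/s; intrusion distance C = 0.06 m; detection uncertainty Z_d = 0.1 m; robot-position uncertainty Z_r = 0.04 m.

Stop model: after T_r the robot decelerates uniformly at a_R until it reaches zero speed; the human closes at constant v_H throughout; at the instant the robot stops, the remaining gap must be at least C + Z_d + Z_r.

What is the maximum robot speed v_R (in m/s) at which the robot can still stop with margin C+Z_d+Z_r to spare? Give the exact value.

quadratic (1/6)·v² + (8/25)·v + (-9773/12000) = 0
  disc = (8/25)² − 4·(1/6)·(-9773/12000) = 58081/90000 ; √disc = 241/300
  v_R = (−(8/25) + 241/300) / (2·(1/6)) = 29/20 m/s
check:
T_s = v_R/a_R = (29/20)/3 = 0.4833 s
robot covers v_R·T_r = 1.4500·0.1200 = 0.1740 m before braking
robot under decel: 1.4500²/(2·3.0000) = 0.3504 m
human closes 0.6000·0.6033 = 0.3620 m
C+Z_d+Z_r = 0.0600+0.1000+0.0400 = 0.2000 m
sum ≈ 0.1740+0.3504+0.3620+0.2000 ≈ 1.0864 m = S ✓

v_R_max = 29/20 m/s = 1.4500 m/s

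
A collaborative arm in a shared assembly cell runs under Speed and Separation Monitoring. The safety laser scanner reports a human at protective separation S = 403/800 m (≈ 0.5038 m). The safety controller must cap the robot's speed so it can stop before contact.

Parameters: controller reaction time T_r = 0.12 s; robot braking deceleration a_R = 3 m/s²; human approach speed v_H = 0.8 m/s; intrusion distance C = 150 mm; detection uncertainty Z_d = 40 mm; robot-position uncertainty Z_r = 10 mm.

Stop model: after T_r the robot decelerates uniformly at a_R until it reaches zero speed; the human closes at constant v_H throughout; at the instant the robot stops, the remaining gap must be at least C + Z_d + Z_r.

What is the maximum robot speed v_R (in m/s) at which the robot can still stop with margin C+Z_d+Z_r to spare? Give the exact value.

at the boundary: (1/6)·v² + (29/75)·v + (-831/4000) = 0
  disc = (29/75)² − 4·(1/6)·(-831/4000) = 25921/90000 ; √disc = 161/300
  v_R = (−(29/75) + 161/300) / (2·(1/6)) = 9/20 m/s
check:
stop time T_s = (9/20)/3 = 0.1500 s
robot in T_r: 0.4500·0.1200 = 0.0540 m
robot under decel: 0.4500²/(2·3.0000) = 0.0338 m
human over T_r+T_s: 0.8000·(0.1200+0.1500) = 0.2160 m
residual clearance needed = 0.1500+0.0400+0.0100 = 0.2000 m
sum ≈ 0.0540+0.0338+0.2160+0.2000 ≈ 0.5038 m = S ✓

v_R_max = 9/20 m/s = 0.4500 m/s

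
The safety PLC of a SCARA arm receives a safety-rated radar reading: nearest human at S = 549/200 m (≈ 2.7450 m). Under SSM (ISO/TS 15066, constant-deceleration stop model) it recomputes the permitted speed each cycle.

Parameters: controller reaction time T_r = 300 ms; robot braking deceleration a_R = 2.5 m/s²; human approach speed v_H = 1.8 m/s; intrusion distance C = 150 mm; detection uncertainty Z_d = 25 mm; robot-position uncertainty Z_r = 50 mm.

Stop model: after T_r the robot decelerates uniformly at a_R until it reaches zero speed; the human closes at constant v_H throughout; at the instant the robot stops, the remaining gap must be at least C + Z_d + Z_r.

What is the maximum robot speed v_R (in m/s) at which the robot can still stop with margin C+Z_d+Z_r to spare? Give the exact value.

v_R_max = 3/2 m/s = 1.5000 m/s

at the boundary: (1/5)·v² + (51/50)·v + (-99/50) = 0
  disc = (51/50)² − 4·(1/5)·(-99/50) = 6561/2500 ; √disc = 81/50
  v_R = (−(51/50) + 81/50) / (2·(1/5)) = 3/2 m/s
check:
braking lasts T_s = (3/2)/(5/2) = 0.6000 s
robot in T_r: 1.5000·0.3000 = 0.4500 m
robot covers 1.5000·0.6000 − ½·2.5000·0.6000² = 0.4500 m while stopping
human closes 1.8000·0.9000 = 1.6200 m
margins: 0.1500+0.0250+0.0500 = 0.2250 m
sum ≈ 0.4500+0.4500+1.6200+0.2250 ≈ 2.7450 m = S ✓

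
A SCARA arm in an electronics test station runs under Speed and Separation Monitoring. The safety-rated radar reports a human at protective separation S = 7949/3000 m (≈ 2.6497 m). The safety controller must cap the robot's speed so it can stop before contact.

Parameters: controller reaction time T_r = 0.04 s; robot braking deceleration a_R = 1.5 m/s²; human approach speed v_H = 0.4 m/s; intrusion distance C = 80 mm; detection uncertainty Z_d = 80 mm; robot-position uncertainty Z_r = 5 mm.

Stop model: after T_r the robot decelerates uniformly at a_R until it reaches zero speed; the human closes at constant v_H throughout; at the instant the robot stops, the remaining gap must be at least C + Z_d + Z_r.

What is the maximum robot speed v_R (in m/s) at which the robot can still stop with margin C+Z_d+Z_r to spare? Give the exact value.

quadratic (1/3)·v² + (23/75)·v + (-3703/1500) = 0
  disc = (23/75)² − 4·(1/3)·(-3703/1500) = 2116/625 ; √disc = 46/25
  v_R = (−(23/75) + 46/25) / (2·(1/3)) = 23/10 m/s
check:
T_s = v_R/a_R = (23/10)/(3/2) = 1.5333 s
robot covers v_R·T_r = 2.3000·0.0400 = 0.0920 m before braking
robot covers 2.3000·1.5333 − ½·1.5000·1.5333² = 1.7633 m while stopping
human closes 0.4000·1.5733 = 0.6293 m
margins: 0.0800+0.0800+0.0050 = 0.1650 m
sum ≈ 0.0920+1.7633+0.6293+0.1650 ≈ 2.6497 m = S ✓

v_R_max = 23/10 m/s = 2.3000 m/s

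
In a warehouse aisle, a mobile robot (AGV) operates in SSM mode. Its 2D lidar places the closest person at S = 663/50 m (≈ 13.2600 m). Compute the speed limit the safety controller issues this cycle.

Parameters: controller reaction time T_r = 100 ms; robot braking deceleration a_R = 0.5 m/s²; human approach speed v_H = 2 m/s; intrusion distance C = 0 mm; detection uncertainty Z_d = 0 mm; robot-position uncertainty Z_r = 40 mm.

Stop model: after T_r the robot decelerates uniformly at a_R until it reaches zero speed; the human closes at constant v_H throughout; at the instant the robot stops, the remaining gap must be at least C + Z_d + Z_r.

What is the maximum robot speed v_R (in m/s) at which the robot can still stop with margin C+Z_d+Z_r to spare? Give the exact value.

v_R_max = 21/10 m/s = 2.1000 m/s

collect terms ⇒ (1)·v_R² + (41/10)·v_R + (-651/50) = 0
  disc = (41/10)² − 4·(1)·(-651/50) = 6889/100 ; √disc = 83/10
  v_R = (−(41/10) + 83/10) / (2·(1)) = 21/10 m/s
check:
stop time T_s = (21/10)/(1/2) = 4.2000 s
reaction-phase robot travel = 2.1000·0.1000 = 0.2100 m
robot covers 2.1000·4.2000 − ½·0.5000·4.2000² = 4.4100 m while stopping
human over T_r+T_s: 2.0000·(0.1000+4.2000) = 8.6000 m
residual clearance needed = 0.0000+0.0000+0.0400 = 0.0400 m
sum ≈ 0.2100+4.4100+8.6000+0.0400 ≈ 13.2600 m = S ✓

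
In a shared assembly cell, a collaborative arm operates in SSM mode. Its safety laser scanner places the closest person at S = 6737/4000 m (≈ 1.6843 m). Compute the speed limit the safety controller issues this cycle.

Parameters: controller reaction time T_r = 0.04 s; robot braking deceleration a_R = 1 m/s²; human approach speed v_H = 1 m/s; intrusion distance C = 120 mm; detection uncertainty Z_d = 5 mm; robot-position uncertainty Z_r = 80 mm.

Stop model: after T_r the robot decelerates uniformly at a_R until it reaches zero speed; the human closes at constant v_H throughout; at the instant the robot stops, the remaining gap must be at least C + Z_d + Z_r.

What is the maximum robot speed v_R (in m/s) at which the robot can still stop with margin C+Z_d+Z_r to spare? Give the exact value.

v_R_max = 19/20 m/s = 0.9500 m/s

at the boundary: (1/2)·v² + (26/25)·v + (-5757/4000) = 0
  disc = (26/25)² − 4·(1/2)·(-5757/4000) = 39601/10000 ; √disc = 199/100
  v_R = (−(26/25) + 199/100) / (2·(1/2)) = 19/20 m/s
check:
T_s = v_R/a_R = (19/20)/1 = 0.9500 s
robot in T_r: 0.9500·0.0400 = 0.0380 m
robot under decel: 0.9500²/(2·1.0000) = 0.4512 m
human over T_r+T_s: 1.0000·(0.0400+0.9500) = 0.9900 m
C+Z_d+Z_r = 0.1200+0.0050+0.0800 = 0.2050 m
sum ≈ 0.0380+0.4512+0.9900+0.2050 ≈ 1.6843 m = S ✓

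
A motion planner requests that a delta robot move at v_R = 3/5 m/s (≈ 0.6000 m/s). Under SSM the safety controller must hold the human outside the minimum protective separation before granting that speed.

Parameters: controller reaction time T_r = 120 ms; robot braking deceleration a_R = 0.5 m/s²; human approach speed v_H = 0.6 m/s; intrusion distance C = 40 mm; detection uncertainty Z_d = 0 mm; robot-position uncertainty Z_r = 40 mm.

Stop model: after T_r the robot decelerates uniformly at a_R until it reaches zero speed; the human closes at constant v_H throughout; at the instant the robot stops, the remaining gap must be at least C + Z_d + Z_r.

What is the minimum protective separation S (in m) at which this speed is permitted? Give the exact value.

braking lasts T_s = (3/5)/(1/2) = 1.2000 s
robot covers v_R·T_r = 0.6000·0.1200 = 0.0720 m before braking
braking distance = 0.6000²/(2·0.5000) = 0.3600 m
human over T_r+T_s: 0.6000·(0.1200+1.2000) = 0.7920 m
residual clearance needed = 0.0400+0.0000+0.0400 = 0.0800 m
S_min ≈ 0.0720+0.3600+0.7920+0.0800  ⇒  S_min = 163/125 m

S_min = 163/125 m = 1.3040 m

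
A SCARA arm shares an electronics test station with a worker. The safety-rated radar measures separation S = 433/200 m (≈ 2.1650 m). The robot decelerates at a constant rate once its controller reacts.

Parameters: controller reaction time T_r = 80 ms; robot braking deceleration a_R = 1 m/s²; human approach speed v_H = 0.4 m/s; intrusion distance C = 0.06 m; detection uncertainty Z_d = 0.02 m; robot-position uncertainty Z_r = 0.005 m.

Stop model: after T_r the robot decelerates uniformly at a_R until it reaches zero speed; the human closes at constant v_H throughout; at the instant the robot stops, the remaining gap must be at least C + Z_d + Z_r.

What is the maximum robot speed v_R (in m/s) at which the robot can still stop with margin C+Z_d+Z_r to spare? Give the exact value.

v_R_max = 8/5 m/s = 1.6000 m/s

collect terms ⇒ (1/2)·v_R² + (12/25)·v_R + (-256/125) = 0
  disc = (12/25)² − 4·(1/2)·(-256/125) = 2704/625 ; √disc = 52/25
  v_R = (−(12/25) + 52/25) / (2·(1/2)) = 8/5 m/s
check:
braking lasts T_s = (8/5)/1 = 1.6000 s
robot covers v_R·T_r = 1.6000·0.0800 = 0.1280 m before braking
robot covers 1.6000·1.6000 − ½·1.0000·1.6000² = 1.2800 m while stopping
human closes 0.4000·1.6800 = 0.6720 m
margins: 0.0600+0.0200+0.0050 = 0.0850 m
sum ≈ 0.1280+1.2800+0.6720+0.0850 ≈ 2.1650 m = S ✓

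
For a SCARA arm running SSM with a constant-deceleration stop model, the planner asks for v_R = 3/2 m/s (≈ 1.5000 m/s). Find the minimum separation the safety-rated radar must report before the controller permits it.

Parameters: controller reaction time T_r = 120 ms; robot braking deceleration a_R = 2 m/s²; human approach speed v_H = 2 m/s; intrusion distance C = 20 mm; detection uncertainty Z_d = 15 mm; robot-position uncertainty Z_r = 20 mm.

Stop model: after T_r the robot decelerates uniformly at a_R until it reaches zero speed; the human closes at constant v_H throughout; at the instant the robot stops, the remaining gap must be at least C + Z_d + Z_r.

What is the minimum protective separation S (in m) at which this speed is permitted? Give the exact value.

stop time T_s = (3/2)/2 = 0.7500 s
robot covers v_R·T_r = 1.5000·0.1200 = 0.1800 m before braking
braking distance = 1.5000²/(2·2.0000) = 0.5625 m
human closes 2.0000·0.8700 = 1.7400 m
residual clearance needed = 0.0200+0.0150+0.0200 = 0.0550 m
S_min ≈ 0.1800+0.5625+1.7400+0.0550  ⇒  S_min = 203/80 m

S_min = 203/80 m = 2.5375 m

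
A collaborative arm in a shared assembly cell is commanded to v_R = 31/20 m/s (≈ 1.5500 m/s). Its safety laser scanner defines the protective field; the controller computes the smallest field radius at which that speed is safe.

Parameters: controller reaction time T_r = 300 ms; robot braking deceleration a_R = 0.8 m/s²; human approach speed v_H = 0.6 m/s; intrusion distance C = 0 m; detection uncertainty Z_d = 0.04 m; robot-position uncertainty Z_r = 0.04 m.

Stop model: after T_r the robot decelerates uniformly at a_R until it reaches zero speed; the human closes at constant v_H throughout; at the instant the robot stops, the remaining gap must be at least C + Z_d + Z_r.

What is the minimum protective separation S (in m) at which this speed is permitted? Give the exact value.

S_min = 2169/640 m = 3.3891 m

T_s = v_R/a_R = (31/20)/(4/5) = 1.9375 s
robot in T_r: 1.5500·0.3000 = 0.4650 m
robot covers 1.5500·1.9375 − ½·0.8000·1.9375² = 1.5016 m while stopping
person approaches 0.6000·(0.3000+1.9375) = 1.3425 m
margins: 0.0000+0.0400+0.0400 = 0.0800 m
S_min ≈ 0.4650+1.5016+1.3425+0.0800  ⇒  S_min = 2169/640 m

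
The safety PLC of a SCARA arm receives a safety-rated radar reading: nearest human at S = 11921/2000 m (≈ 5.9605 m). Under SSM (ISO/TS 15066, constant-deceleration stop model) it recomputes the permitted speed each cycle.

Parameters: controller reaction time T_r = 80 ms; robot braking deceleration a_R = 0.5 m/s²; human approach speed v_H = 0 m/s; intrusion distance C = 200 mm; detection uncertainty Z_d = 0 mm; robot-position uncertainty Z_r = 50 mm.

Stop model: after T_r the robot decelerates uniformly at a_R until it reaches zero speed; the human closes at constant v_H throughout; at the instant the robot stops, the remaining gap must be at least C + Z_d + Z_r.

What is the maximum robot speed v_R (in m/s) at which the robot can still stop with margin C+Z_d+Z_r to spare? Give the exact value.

at the boundary: (1)·v² + (2/25)·v + (-11421/2000) = 0
  disc = (2/25)² − 4·(1)·(-11421/2000) = 57121/2500 ; √disc = 239/50
  v_R = (−(2/25) + 239/50) / (2·(1)) = 47/20 m/s
check:
T_s = v_R/a_R = (47/20)/(1/2) = 4.7000 s
reaction-phase robot travel = 2.3500·0.0800 = 0.1880 m
robot covers 2.3500·4.7000 − ½·0.5000·4.7000² = 5.5225 m while stopping
human closes 0.0000·4.7800 = 0.0000 m
C+Z_d+Z_r = 0.2000+0.0000+0.0500 = 0.2500 m
sum ≈ 0.1880+5.5225+0.0000+0.2500 ≈ 5.9605 m = S ✓

v_R_max = 47/20 m/s = 2.3500 m/s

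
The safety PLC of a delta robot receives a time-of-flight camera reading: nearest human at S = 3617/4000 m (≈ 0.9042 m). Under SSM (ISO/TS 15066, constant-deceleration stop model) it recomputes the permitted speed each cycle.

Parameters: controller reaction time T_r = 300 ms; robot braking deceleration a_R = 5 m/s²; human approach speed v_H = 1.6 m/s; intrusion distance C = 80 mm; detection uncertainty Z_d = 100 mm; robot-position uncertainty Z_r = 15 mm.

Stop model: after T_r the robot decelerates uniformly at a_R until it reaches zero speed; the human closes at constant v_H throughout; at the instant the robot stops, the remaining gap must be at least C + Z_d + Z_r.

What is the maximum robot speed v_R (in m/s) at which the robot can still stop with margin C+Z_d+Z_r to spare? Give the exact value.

v_R_max = 7/20 m/s = 0.3500 m/s

at the boundary: (1/10)·v² + (31/50)·v + (-917/4000) = 0
  disc = (31/50)² − 4·(1/10)·(-917/4000) = 4761/10000 ; √disc = 69/100
  v_R = (−(31/50) + 69/100) / (2·(1/10)) = 7/20 m/s
check:
braking lasts T_s = (7/20)/5 = 0.0700 s
robot covers v_R·T_r = 0.3500·0.3000 = 0.1050 m before braking
robot covers 0.3500·0.0700 − ½·5.0000·0.0700² = 0.0123 m while stopping
human over T_r+T_s: 1.6000·(0.3000+0.0700) = 0.5920 m
C+Z_d+Z_r = 0.0800+0.1000+0.0150 = 0.1950 m
sum ≈ 0.1050+0.0123+0.5920+0.1950 ≈ 0.9042 m = S ✓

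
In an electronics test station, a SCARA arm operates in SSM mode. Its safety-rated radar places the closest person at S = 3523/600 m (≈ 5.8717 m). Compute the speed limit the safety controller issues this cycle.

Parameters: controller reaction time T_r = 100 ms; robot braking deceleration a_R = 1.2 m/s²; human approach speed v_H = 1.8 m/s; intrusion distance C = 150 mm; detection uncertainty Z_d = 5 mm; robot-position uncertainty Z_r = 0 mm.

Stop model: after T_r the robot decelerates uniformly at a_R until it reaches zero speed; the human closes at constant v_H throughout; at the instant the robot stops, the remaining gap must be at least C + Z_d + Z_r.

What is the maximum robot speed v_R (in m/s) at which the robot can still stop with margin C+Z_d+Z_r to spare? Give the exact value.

v_R_max = 11/5 m/s = 2.2000 m/s

at the boundary: (5/12)·v² + (8/5)·v + (-1661/300) = 0
  disc = (8/5)² − 4·(5/12)·(-1661/300) = 10609/900 ; √disc = 103/30
  v_R = (−(8/5) + 103/30) / (2·(5/12)) = 11/5 m/s
check:
stop time T_s = (11/5)/(6/5) = 1.8333 s
robot covers v_R·T_r = 2.2000·0.1000 = 0.2200 m before braking
braking distance = 2.2000²/(2·1.2000) = 2.0167 m
human over T_r+T_s: 1.8000·(0.1000+1.8333) = 3.4800 m
residual clearance needed = 0.1500+0.0050+0.0000 = 0.1550 m
sum ≈ 0.2200+2.0167+3.4800+0.1550 ≈ 5.8717 m = S ✓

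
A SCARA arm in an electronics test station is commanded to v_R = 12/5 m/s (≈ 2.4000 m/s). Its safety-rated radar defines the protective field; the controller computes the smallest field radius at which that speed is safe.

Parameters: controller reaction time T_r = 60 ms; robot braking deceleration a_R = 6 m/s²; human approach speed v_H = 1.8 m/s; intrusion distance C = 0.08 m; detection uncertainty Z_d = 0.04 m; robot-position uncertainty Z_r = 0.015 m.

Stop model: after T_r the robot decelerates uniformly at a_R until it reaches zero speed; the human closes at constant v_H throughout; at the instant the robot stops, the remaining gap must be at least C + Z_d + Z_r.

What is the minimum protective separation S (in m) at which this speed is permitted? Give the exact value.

braking lasts T_s = (12/5)/6 = 0.4000 s
reaction-phase robot travel = 2.4000·0.0600 = 0.1440 m
braking distance = 2.4000²/(2·6.0000) = 0.4800 m
human closes 1.8000·0.4600 = 0.8280 m
residual clearance needed = 0.0800+0.0400+0.0150 = 0.1350 m
S_min ≈ 0.1440+0.4800+0.8280+0.1350  ⇒  S_min = 1587/1000 m

S_min = 1587/1000 m = 1.5870 m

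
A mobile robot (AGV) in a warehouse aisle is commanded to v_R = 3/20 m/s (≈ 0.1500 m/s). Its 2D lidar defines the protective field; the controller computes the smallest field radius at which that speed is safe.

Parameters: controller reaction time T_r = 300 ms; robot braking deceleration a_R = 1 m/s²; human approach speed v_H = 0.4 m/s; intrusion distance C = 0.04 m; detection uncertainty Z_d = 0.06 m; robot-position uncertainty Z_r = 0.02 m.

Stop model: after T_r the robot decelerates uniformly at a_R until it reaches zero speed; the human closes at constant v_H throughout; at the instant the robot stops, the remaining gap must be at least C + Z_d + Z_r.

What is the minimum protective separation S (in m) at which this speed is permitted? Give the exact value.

S_min = 57/160 m = 0.3563 m

stop time T_s = (3/20)/1 = 0.1500 s
robot in T_r: 0.1500·0.3000 = 0.0450 m
braking distance = 0.1500²/(2·1.0000) = 0.0112 m
human closes 0.4000·0.4500 = 0.1800 m
margins: 0.0400+0.0600+0.0200 = 0.1200 m
S_min ≈ 0.0450+0.0112+0.1800+0.1200  ⇒  S_min = 57/160 m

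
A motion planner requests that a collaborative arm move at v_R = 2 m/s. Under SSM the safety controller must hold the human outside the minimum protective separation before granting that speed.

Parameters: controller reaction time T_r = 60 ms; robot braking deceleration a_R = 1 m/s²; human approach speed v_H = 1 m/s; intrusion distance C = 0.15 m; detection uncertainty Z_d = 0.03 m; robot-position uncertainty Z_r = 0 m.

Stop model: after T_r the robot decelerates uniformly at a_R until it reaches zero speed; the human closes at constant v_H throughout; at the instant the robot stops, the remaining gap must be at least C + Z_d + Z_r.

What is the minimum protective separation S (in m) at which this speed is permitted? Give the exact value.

T_s = v_R/a_R = 2/1 = 2.0000 s
reaction-phase robot travel = 2.0000·0.0600 = 0.1200 m
robot covers 2.0000·2.0000 − ½·1.0000·2.0000² = 2.0000 m while stopping
human closes 1.0000·2.0600 = 2.0600 m
margins: 0.1500+0.0300+0.0000 = 0.1800 m
S_min ≈ 0.1200+2.0000+2.0600+0.1800  ⇒  S_min = 109/25 m

S_min = 109/25 m = 4.3600 m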